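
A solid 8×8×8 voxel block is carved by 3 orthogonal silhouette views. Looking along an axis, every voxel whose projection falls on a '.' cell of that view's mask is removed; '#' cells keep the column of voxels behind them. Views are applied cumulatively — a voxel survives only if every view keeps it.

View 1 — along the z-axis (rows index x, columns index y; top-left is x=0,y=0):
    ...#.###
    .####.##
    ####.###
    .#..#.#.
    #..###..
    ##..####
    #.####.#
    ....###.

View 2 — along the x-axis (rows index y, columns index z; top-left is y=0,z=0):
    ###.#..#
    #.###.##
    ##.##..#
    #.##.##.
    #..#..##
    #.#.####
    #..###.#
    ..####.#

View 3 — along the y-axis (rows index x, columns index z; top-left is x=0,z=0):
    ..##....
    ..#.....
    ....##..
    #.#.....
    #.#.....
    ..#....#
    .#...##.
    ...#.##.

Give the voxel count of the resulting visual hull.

start: 8×8×8 = 512 voxels
V1 z: intersect with XY mask (39 set) -- 312 left
V2 x: intersect with YZ mask (41 set) -- 199 left
V3 y: intersect with XZ mask (17 set) -- 54 left

remaining voxels: 54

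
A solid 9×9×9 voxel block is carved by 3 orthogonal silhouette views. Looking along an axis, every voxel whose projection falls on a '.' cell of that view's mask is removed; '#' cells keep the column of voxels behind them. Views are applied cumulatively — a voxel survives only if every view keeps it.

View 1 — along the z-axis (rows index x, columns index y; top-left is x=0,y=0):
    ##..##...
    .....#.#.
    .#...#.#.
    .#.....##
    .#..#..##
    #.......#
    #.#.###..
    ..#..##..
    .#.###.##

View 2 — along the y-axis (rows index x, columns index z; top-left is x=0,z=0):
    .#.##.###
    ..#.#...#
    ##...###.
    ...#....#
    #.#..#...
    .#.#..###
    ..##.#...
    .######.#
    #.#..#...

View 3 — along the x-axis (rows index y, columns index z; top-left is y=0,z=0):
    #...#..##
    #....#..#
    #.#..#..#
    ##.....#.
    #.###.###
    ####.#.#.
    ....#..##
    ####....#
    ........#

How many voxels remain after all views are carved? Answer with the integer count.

voxel count = 62

start: 9×9×9 = 729 voxels
step 1: project along z, AND mask (32/81) → |grid| = 288
step 2: project along y, AND mask (37/81) → |grid| = 127
step 3: project along x, AND mask (36/81) → |grid| = 62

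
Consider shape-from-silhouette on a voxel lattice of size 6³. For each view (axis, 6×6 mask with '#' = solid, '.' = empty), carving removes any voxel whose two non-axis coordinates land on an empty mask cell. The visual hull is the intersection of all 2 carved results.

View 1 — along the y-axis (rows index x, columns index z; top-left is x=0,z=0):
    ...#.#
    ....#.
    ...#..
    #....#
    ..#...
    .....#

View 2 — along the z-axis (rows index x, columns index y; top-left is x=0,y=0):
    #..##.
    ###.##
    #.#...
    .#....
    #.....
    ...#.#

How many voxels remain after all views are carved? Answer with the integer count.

remaining voxels: 18

start: 6×6×6 = 216 voxels
  1. axis=1 (XZ plane), |mask|=8  ⇒  voxels=48
  2. axis=2 (XY plane), |mask|=14  ⇒  voxels=18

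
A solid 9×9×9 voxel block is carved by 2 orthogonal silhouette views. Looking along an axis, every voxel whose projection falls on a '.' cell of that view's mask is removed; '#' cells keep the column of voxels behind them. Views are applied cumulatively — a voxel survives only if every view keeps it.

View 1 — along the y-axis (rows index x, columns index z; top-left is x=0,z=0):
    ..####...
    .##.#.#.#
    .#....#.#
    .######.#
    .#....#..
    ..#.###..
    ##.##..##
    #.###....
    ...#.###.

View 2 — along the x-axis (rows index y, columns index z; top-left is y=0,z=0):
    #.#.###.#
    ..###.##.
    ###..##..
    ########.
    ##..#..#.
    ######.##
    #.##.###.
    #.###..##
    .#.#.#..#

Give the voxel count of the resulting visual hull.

start: 9×9×9 = 729 voxels
  1. axis=1 (XZ plane), |mask|=39  ⇒  voxels=351
  2. axis=0 (YZ plane), |mask|=52  ⇒  voxels=222

|visual hull| = 222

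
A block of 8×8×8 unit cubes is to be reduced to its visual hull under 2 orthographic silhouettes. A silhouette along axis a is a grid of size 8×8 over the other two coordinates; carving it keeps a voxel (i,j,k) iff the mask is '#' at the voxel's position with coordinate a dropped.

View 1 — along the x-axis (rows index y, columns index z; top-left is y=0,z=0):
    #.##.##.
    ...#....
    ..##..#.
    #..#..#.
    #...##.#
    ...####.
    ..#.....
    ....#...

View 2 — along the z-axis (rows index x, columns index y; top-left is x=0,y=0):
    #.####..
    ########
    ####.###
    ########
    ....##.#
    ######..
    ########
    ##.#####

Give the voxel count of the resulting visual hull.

initial block: 8^3 = 512
V1 x: intersect with YZ mask (22 set) -- 176 left
V2 z: intersect with XY mask (52 set) -- 151 left

|visual hull| = 151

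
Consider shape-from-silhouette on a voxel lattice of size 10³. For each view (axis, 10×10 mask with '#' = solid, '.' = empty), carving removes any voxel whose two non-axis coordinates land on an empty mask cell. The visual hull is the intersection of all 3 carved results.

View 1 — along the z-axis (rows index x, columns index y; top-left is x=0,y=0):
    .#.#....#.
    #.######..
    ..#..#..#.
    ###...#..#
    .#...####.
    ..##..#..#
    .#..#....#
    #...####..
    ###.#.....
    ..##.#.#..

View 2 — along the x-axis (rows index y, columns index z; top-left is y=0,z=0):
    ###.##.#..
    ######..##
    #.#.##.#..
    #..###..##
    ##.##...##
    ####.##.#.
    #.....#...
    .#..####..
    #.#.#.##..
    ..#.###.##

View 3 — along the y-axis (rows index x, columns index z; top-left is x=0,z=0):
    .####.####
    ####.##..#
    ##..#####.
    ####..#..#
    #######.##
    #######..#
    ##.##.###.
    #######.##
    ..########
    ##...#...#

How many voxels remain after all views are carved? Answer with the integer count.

start: 10×10×10 = 1000 voxels
  1. axis=2 (XY plane), |mask|=43  ⇒  voxels=430
  2. axis=0 (YZ plane), |mask|=56  ⇒  voxels=240
  3. axis=1 (XZ plane), |mask|=73  ⇒  voxels=174

remaining voxels: 174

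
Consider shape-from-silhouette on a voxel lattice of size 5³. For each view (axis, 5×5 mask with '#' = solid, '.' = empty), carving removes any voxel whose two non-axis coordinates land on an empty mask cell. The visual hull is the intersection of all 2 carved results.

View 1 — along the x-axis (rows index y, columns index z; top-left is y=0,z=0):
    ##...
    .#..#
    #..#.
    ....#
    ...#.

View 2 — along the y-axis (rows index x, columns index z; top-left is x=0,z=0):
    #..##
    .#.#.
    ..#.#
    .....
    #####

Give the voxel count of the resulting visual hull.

start: 5×5×5 = 125 voxels
step 1: project along x, AND mask (8/25) → |grid| = 40
step 2: project along y, AND mask (12/25) → |grid| = 20

|visual hull| = 20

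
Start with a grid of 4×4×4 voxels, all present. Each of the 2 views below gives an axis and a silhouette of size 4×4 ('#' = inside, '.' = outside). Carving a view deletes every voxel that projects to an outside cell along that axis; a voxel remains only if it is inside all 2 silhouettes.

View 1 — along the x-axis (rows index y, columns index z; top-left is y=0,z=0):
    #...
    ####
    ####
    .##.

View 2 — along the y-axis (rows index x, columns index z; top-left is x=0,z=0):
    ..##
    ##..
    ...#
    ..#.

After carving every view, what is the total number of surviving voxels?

voxel count = 16

initial block: 4^3 = 64
carve view 1 (along x, YZ-mask fill 11/16): 44 voxels remain
carve view 2 (along y, XZ-mask fill 6/16): 16 voxels remain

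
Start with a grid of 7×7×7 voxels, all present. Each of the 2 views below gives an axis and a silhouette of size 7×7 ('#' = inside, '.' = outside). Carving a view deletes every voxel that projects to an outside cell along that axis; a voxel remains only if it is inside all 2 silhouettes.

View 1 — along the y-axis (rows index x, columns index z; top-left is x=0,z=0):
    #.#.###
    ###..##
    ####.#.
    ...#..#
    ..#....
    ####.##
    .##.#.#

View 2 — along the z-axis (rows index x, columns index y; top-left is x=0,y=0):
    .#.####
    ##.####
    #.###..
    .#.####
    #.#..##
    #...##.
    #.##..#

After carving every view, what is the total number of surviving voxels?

|visual hull| = 123

start: 7×7×7 = 343 voxels
  1. axis=1 (XZ plane), |mask|=28  ⇒  voxels=196
  2. axis=2 (XY plane), |mask|=31  ⇒  voxels=123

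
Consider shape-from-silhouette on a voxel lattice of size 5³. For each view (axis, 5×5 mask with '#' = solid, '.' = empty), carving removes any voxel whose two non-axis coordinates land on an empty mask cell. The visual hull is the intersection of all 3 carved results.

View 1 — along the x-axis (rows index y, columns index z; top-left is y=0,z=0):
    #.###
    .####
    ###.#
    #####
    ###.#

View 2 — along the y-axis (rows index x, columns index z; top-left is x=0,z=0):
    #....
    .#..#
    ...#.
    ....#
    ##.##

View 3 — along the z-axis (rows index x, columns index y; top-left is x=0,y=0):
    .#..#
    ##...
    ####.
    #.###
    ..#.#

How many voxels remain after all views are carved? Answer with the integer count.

|visual hull| = 17

full grid |V| = 125
step 1: project along x, AND mask (21/25) → |grid| = 105
step 2: project along y, AND mask (9/25) → |grid| = 37
step 3: project along z, AND mask (14/25) → |grid| = 17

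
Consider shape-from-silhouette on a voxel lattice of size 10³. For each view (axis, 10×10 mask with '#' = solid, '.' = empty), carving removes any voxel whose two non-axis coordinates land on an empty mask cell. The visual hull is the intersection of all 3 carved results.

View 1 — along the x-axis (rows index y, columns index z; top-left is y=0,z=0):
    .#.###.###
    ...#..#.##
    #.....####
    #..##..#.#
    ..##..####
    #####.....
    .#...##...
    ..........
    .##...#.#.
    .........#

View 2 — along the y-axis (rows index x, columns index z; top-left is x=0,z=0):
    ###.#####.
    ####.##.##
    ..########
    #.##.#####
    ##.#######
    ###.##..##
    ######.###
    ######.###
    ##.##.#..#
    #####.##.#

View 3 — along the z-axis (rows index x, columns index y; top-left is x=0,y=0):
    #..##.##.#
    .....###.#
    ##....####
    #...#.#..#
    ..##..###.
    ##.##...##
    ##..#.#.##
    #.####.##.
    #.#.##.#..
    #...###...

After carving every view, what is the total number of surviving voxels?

167 voxels

full grid |V| = 1000
[1] x-view keeps 40 columns → grid now 400
[2] y-view keeps 80 columns → grid now 320
[3] z-view keeps 53 columns → grid now 167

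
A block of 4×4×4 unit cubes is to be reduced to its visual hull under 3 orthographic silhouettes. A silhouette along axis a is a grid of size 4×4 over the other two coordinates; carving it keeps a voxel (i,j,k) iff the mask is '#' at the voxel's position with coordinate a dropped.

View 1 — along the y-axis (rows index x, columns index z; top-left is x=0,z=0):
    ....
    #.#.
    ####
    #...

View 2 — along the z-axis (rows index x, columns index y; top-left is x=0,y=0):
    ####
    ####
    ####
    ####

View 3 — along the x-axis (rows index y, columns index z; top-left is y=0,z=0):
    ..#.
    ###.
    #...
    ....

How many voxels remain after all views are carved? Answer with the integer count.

before carving: 64 voxels (4×4×4)
carve view 1 (along y, XZ-mask fill 7/16): 28 voxels remain
carve view 2 (along z, XY-mask fill 16/16): 28 voxels remain
carve view 3 (along x, YZ-mask fill 5/16): 11 voxels remain

voxel count = 11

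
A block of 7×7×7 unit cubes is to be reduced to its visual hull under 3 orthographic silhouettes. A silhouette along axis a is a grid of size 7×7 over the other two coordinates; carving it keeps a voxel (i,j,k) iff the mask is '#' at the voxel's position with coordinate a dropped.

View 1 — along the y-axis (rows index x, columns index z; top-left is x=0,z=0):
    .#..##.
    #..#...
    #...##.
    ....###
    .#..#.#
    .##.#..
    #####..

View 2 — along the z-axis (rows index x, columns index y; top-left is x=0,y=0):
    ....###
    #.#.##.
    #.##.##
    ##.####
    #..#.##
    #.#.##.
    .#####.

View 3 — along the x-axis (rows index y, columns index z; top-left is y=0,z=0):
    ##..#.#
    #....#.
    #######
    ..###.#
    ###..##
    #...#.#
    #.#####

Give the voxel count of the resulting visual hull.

|visual hull| = 64

full grid |V| = 343
V1 y: intersect with XZ mask (22 set) -- 154 left
V2 z: intersect with XY mask (31 set) -- 99 left
V3 x: intersect with YZ mask (31 set) -- 64 left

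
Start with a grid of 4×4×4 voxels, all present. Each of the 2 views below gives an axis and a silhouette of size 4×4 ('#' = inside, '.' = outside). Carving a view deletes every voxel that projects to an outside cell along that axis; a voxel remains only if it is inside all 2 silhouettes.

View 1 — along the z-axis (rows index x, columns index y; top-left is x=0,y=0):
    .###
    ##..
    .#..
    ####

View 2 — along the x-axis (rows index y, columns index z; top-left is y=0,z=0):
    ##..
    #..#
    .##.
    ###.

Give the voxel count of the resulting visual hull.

start: 4×4×4 = 64 voxels
carve view 1 (along z, XY-mask fill 10/16): 40 voxels remain
carve view 2 (along x, YZ-mask fill 9/16): 22 voxels remain

22 voxels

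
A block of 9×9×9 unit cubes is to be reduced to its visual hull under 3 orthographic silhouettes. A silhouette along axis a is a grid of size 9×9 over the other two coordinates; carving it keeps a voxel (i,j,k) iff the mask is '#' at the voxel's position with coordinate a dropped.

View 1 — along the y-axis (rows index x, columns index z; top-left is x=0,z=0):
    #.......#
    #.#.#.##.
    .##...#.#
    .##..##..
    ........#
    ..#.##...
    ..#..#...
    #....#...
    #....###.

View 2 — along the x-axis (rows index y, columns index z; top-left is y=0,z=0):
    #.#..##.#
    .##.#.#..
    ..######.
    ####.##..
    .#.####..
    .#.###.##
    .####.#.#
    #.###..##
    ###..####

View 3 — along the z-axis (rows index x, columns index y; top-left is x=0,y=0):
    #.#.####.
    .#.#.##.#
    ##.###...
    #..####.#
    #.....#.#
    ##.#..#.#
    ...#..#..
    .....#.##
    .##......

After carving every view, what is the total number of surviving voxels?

77 voxels

start: 9×9×9 = 729 voxels
[1] y-view keeps 27 columns → grid now 243
[2] x-view keeps 51 columns → grid now 156
[3] z-view keeps 37 columns → grid now 77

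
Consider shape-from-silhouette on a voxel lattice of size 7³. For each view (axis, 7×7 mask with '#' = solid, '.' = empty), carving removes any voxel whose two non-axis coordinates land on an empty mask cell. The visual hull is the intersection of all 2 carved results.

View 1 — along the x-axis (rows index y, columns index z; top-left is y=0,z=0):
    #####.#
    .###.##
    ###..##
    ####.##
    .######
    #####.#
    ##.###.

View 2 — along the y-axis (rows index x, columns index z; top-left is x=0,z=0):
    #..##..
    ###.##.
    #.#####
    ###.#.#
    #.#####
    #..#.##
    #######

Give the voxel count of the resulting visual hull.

full grid |V| = 343
step 1: project along x, AND mask (39/49) → |grid| = 273
step 2: project along y, AND mask (36/49) → |grid| = 195

195 voxels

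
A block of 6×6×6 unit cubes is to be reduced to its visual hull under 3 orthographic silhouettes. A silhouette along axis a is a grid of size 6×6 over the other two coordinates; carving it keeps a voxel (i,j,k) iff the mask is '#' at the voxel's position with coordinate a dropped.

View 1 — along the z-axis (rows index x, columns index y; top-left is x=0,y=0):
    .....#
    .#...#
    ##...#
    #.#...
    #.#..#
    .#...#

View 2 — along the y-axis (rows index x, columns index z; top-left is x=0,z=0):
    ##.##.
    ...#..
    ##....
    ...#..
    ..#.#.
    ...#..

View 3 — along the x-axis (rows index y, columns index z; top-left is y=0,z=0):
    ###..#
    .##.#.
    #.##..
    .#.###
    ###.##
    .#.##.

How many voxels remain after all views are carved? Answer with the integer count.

13 voxels

full grid |V| = 216
step 1: project along z, AND mask (13/36) → |grid| = 78
step 2: project along y, AND mask (11/36) → |grid| = 22
step 3: project along x, AND mask (22/36) → |grid| = 13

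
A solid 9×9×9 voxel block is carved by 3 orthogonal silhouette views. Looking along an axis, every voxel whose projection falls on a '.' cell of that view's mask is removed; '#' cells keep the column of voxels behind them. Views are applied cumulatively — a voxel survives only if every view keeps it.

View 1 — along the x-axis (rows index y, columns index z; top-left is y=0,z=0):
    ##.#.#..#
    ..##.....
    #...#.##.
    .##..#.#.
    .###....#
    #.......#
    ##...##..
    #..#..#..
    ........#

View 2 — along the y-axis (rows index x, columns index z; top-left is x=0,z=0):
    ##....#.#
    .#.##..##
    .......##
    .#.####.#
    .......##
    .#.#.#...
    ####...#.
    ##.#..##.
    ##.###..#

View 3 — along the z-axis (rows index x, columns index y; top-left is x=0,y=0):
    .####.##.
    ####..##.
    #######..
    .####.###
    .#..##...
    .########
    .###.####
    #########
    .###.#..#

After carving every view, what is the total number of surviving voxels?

initial block: 9^3 = 729
after view 1 [x-axis, 29 of 81 cells solid] → remaining = 261
after view 2 [y-axis, 38 of 81 cells solid] → remaining = 130
after view 3 [z-axis, 58 of 81 cells solid] → remaining = 87

|visual hull| = 87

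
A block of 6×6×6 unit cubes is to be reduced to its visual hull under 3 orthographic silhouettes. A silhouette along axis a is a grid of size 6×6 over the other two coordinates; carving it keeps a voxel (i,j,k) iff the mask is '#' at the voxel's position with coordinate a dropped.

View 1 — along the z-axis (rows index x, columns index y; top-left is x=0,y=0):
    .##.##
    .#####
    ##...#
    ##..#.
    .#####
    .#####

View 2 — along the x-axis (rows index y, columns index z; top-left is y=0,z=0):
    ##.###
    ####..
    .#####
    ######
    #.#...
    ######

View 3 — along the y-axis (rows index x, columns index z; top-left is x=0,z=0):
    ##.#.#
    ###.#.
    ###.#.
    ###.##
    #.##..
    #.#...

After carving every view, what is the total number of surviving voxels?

full grid |V| = 216
after view 1 [z-axis, 25 of 36 cells solid] → remaining = 150
after view 2 [x-axis, 28 of 36 cells solid] → remaining = 112
after view 3 [y-axis, 22 of 36 cells solid] → remaining = 68

voxel count = 68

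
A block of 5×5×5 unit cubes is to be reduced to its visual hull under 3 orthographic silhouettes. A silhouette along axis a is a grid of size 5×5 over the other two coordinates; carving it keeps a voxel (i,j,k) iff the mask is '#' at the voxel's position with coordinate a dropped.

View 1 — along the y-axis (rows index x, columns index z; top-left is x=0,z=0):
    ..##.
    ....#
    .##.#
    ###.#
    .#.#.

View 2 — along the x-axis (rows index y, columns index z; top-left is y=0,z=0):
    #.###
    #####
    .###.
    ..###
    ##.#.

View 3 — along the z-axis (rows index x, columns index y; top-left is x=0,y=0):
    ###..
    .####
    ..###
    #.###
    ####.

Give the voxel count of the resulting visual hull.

start: 5×5×5 = 125 voxels
after view 1 [y-axis, 12 of 25 cells solid] → remaining = 60
after view 2 [x-axis, 18 of 25 cells solid] → remaining = 43
after view 3 [z-axis, 18 of 25 cells solid] → remaining = 28

28 voxels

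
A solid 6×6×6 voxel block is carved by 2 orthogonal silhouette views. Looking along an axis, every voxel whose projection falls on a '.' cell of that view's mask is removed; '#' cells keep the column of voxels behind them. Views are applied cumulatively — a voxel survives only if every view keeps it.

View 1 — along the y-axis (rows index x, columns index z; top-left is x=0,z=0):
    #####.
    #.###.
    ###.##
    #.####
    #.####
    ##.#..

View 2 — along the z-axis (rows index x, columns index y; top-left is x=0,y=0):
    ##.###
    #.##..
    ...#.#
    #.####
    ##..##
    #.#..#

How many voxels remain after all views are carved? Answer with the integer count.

full grid |V| = 216
  1. axis=1 (XZ plane), |mask|=27  ⇒  voxels=162
  2. axis=2 (XY plane), |mask|=22  ⇒  voxels=101

|visual hull| = 101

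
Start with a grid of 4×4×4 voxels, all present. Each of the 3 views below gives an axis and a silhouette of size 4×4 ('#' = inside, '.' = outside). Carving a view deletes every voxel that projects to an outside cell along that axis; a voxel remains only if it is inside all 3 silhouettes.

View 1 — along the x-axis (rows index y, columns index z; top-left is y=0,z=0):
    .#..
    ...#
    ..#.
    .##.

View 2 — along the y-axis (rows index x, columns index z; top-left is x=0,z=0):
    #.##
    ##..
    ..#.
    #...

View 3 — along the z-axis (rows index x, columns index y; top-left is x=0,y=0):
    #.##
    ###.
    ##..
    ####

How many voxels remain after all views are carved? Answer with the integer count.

|visual hull| = 3

full grid |V| = 64
carve view 1 (along x, YZ-mask fill 5/16): 20 voxels remain
carve view 2 (along y, XZ-mask fill 7/16): 7 voxels remain
carve view 3 (along z, XY-mask fill 12/16): 3 voxels remain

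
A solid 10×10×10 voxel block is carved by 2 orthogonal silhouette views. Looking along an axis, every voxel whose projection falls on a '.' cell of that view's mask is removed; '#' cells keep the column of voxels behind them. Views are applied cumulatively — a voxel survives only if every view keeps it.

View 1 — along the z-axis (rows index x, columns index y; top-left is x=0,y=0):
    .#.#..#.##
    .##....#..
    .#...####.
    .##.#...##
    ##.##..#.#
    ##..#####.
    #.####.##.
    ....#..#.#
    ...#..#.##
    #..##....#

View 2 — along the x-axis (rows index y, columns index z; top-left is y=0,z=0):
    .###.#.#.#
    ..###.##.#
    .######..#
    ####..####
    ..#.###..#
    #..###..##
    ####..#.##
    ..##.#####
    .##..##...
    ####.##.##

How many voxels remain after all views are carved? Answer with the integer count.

|visual hull| = 311

initial block: 10^3 = 1000
after view 1 [z-axis, 49 of 100 cells solid] → remaining = 490
after view 2 [x-axis, 64 of 100 cells solid] → remaining = 311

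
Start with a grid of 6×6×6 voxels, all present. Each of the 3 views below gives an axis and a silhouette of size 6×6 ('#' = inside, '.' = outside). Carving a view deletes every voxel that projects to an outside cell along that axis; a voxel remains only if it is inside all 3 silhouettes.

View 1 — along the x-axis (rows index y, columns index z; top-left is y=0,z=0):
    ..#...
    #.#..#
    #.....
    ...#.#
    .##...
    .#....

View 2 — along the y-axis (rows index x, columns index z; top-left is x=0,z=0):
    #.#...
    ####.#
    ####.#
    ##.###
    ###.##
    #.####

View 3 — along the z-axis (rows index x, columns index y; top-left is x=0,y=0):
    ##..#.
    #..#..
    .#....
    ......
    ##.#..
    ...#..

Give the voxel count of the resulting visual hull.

initial block: 6^3 = 216
V1 x: intersect with YZ mask (10 set) -- 60 left
V2 y: intersect with XZ mask (27 set) -- 49 left
V3 z: intersect with XY mask (10 set) -- 17 left

17 voxels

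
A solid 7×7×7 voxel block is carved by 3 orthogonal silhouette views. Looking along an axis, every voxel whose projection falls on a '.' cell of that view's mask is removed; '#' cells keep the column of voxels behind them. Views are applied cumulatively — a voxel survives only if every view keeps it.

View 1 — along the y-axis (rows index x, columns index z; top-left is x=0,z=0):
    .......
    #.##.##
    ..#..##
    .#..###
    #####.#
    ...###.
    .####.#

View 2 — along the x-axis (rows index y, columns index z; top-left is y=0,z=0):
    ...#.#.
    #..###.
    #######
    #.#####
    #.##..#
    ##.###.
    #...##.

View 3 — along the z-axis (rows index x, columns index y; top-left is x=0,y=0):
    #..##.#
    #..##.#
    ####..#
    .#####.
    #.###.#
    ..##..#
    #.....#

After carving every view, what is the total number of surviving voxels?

63 voxels

initial block: 7^3 = 343
V1 y: intersect with XZ mask (26 set) -- 182 left
V2 x: intersect with YZ mask (31 set) -- 113 left
V3 z: intersect with XY mask (28 set) -- 63 left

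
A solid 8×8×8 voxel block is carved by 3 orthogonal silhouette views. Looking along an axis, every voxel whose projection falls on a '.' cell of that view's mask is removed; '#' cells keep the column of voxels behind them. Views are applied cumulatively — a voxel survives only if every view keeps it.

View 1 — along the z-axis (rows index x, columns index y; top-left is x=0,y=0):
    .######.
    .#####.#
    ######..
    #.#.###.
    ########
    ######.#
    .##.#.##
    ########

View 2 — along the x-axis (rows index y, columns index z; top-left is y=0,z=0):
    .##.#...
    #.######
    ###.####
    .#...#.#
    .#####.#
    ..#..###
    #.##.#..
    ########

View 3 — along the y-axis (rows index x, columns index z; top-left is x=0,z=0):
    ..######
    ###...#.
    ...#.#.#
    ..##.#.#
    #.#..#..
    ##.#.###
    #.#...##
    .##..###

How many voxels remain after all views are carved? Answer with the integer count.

|visual hull| = 157

before carving: 512 voxels (8×8×8)
after view 1 [z-axis, 51 of 64 cells solid] → remaining = 408
after view 2 [x-axis, 42 of 64 cells solid] → remaining = 274
after view 3 [y-axis, 35 of 64 cells solid] → remaining = 157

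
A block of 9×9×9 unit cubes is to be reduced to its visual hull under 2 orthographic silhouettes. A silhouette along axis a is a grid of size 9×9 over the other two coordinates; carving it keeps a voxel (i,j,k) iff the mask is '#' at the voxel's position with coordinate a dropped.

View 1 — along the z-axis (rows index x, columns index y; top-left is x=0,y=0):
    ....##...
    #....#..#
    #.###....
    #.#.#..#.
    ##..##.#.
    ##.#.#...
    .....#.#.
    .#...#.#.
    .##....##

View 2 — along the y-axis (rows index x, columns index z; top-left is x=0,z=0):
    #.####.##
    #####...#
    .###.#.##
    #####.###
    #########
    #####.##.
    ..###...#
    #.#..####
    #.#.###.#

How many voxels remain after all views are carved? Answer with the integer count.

before carving: 729 voxels (9×9×9)
carve view 1 (along z, XY-mask fill 31/81): 279 voxels remain
carve view 2 (along y, XZ-mask fill 59/81): 211 voxels remain

211 voxels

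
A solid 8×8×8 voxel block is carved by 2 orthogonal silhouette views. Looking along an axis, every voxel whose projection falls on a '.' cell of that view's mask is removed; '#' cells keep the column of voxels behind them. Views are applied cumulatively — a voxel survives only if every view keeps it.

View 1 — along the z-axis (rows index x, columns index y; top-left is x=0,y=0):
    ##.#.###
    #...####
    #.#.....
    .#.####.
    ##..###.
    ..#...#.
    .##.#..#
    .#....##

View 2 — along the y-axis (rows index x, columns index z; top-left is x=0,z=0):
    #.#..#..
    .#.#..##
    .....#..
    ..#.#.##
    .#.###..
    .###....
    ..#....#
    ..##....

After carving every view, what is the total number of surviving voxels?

full grid |V| = 512
step 1: project along z, AND mask (32/64) → |grid| = 256
step 2: project along y, AND mask (23/64) → |grid| = 100

remaining voxels: 100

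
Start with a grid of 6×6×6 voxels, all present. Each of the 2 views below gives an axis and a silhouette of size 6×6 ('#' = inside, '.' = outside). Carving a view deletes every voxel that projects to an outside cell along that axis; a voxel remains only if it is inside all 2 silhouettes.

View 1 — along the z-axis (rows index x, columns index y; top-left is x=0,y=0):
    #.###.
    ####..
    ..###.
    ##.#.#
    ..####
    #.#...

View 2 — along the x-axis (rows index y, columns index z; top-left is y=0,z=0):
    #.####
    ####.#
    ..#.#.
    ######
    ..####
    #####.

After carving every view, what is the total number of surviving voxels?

voxel count = 92

full grid |V| = 216
step 1: project along z, AND mask (21/36) → |grid| = 126
step 2: project along x, AND mask (27/36) → |grid| = 92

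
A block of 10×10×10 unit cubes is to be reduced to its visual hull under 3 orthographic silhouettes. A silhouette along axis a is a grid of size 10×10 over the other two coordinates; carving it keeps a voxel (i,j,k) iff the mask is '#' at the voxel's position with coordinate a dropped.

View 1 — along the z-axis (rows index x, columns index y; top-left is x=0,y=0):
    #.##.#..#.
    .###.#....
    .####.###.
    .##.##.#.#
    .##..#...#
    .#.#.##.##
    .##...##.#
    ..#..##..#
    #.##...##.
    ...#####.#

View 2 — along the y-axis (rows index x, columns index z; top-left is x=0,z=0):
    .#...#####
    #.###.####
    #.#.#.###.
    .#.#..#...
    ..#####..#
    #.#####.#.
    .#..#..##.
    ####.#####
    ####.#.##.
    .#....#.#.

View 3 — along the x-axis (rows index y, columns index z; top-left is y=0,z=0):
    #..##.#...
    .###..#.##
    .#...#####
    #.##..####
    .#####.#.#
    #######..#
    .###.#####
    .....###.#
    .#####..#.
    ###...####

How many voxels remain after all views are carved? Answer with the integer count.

before carving: 1000 voxels (10×10×10)
  1. axis=2 (XY plane), |mask|=52  ⇒  voxels=520
  2. axis=1 (XZ plane), |mask|=59  ⇒  voxels=297
  3. axis=0 (YZ plane), |mask|=63  ⇒  voxels=191

191 voxels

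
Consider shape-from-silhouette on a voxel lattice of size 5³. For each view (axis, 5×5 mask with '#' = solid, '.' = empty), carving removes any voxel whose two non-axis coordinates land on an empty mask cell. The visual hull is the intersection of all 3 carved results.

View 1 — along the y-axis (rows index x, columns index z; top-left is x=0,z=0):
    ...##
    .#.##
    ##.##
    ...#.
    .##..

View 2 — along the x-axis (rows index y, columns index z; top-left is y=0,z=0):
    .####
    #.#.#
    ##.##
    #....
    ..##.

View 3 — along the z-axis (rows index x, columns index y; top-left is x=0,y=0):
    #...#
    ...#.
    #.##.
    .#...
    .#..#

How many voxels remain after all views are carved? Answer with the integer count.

before carving: 125 voxels (5×5×5)
  1. axis=1 (XZ plane), |mask|=12  ⇒  voxels=60
  2. axis=0 (YZ plane), |mask|=14  ⇒  voxels=33
  3. axis=2 (XY plane), |mask|=9  ⇒  voxels=13

13 voxels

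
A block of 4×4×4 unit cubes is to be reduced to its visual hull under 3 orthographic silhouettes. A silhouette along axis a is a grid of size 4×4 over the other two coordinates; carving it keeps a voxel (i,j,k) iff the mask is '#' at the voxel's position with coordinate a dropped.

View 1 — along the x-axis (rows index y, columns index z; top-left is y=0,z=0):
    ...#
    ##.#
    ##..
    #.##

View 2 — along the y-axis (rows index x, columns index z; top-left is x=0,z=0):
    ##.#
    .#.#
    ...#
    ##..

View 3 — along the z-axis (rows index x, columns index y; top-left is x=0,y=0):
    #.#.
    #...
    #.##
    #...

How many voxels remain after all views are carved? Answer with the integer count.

full grid |V| = 64
V1 x: intersect with YZ mask (9 set) -- 36 left
V2 y: intersect with XZ mask (8 set) -- 21 left
V3 z: intersect with XY mask (7 set) -- 6 left

voxel count = 6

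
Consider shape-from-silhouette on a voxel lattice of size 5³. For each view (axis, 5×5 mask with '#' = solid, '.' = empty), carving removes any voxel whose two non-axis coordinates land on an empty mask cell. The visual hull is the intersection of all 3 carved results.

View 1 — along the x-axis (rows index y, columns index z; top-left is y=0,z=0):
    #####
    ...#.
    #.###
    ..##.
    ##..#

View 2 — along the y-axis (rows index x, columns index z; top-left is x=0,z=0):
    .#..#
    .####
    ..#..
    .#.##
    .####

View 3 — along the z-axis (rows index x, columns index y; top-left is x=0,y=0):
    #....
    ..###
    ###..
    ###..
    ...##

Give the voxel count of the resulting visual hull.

voxel count = 21

full grid |V| = 125
V1 x: intersect with YZ mask (15 set) -- 75 left
V2 y: intersect with XZ mask (14 set) -- 41 left
V3 z: intersect with XY mask (12 set) -- 21 left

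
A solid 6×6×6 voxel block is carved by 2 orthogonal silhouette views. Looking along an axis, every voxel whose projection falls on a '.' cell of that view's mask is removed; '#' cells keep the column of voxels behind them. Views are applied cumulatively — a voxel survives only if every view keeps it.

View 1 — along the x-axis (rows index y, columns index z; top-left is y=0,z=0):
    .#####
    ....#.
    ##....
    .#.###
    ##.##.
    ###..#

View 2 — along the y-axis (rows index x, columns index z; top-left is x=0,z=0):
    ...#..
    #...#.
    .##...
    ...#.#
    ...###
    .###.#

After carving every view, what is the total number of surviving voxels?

initial block: 6^3 = 216
  1. axis=0 (YZ plane), |mask|=20  ⇒  voxels=120
  2. axis=1 (XZ plane), |mask|=14  ⇒  voxels=46

voxel count = 46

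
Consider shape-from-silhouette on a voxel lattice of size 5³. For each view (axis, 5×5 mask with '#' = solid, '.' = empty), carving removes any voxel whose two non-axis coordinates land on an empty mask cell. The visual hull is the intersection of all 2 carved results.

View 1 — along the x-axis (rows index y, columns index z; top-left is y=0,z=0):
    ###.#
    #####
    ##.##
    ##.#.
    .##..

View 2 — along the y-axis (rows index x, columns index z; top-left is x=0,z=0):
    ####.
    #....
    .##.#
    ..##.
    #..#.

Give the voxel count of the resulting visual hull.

43 voxels

before carving: 125 voxels (5×5×5)
  1. axis=0 (YZ plane), |mask|=18  ⇒  voxels=90
  2. axis=1 (XZ plane), |mask|=12  ⇒  voxels=43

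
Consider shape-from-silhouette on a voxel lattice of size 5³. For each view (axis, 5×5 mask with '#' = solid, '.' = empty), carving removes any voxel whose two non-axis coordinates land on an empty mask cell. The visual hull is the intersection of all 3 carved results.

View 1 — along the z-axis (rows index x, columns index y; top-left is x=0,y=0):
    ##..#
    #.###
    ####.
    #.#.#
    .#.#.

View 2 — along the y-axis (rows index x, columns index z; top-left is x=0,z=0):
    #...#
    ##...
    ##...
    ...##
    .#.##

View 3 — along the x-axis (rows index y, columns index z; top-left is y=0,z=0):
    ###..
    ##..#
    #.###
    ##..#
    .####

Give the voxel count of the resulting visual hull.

start: 5×5×5 = 125 voxels
V1 z: intersect with XY mask (16 set) -- 80 left
V2 y: intersect with XZ mask (11 set) -- 34 left
V3 x: intersect with YZ mask (17 set) -- 25 left

25 voxels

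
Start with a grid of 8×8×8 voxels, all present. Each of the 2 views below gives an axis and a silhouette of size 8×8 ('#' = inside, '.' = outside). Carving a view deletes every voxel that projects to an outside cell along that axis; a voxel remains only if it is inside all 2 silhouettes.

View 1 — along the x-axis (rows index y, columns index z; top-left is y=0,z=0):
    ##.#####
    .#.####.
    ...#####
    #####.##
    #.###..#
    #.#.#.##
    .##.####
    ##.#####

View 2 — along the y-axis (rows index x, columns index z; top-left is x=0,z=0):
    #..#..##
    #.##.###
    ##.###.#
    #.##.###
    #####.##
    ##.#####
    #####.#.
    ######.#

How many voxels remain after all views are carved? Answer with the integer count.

start: 8×8×8 = 512 voxels
carve view 1 (along x, YZ-mask fill 47/64): 376 voxels remain
carve view 2 (along y, XZ-mask fill 49/64): 289 voxels remain

289 voxels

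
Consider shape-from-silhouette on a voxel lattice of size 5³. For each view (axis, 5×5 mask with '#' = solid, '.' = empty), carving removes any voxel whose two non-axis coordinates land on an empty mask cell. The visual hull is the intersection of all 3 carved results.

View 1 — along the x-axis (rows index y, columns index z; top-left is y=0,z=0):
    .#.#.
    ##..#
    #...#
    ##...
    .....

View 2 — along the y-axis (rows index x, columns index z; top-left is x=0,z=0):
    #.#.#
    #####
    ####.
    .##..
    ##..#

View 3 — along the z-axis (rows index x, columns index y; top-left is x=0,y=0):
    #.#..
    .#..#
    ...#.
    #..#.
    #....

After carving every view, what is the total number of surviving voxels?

full grid |V| = 125
step 1: project along x, AND mask (9/25) → |grid| = 45
step 2: project along y, AND mask (17/25) → |grid| = 32
step 3: project along z, AND mask (8/25) → |grid| = 10

10 voxels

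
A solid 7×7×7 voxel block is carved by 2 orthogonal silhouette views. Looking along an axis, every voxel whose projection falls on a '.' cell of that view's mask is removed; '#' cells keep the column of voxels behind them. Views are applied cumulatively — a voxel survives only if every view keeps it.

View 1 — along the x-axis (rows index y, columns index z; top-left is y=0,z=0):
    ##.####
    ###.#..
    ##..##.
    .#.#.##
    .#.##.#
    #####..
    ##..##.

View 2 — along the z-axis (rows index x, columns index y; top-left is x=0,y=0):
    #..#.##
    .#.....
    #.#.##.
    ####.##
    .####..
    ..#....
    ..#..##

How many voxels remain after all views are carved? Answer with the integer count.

voxel count = 102

start: 7×7×7 = 343 voxels
V1 x: intersect with YZ mask (31 set) -- 217 left
V2 z: intersect with XY mask (23 set) -- 102 left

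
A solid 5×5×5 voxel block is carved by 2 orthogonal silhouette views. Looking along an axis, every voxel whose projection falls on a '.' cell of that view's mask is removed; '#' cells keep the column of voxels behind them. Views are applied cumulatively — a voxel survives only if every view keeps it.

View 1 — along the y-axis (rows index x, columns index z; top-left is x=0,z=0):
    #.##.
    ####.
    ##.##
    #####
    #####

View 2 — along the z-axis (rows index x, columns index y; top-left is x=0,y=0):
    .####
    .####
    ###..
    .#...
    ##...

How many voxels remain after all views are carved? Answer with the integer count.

before carving: 125 voxels (5×5×5)
V1 y: intersect with XZ mask (21 set) -- 105 left
V2 z: intersect with XY mask (14 set) -- 55 left

55 voxels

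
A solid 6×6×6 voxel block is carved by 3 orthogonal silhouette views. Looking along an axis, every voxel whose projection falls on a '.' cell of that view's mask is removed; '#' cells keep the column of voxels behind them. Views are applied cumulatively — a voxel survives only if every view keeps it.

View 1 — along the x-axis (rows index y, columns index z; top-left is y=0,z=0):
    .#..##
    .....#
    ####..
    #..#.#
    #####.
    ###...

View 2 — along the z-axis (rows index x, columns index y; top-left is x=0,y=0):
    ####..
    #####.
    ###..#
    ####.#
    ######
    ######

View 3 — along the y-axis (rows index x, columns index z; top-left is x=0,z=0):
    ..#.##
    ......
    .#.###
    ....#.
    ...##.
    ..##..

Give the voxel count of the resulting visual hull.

24 voxels

start: 6×6×6 = 216 voxels
step 1: project along x, AND mask (19/36) → |grid| = 114
step 2: project along z, AND mask (30/36) → |grid| = 90
step 3: project along y, AND mask (12/36) → |grid| = 24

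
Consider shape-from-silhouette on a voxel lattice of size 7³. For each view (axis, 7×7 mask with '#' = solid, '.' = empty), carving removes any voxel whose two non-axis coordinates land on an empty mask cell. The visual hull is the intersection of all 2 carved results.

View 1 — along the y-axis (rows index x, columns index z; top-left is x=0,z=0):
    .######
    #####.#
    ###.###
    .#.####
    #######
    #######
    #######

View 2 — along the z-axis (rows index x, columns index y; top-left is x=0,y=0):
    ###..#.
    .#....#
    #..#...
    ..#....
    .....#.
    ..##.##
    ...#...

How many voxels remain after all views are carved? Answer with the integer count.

voxel count = 95

start: 7×7×7 = 343 voxels
V1 y: intersect with XZ mask (44 set) -- 308 left
V2 z: intersect with XY mask (15 set) -- 95 left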